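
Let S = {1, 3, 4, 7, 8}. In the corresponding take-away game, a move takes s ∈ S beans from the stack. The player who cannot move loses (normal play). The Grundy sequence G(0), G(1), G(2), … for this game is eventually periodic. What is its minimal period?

n :  0  1  2  3  4  5  6  7  8  9 10 11 12 13 14 15 16 17 18 19 20 21 22 23
G :  0  1  0  1  2  3  2  3  4  5  4  0  1  0  1  2  3  2  3  4  5  4  0  1
G(n+11) = G(n) holds for n = 0,…,7 (a full window of length max(S) = 8), so the sequence is purely periodic with period 11.

11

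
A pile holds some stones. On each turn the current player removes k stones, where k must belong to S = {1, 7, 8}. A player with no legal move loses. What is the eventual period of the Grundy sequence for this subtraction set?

15

G(0) = 0
G(1) = mex{0} = 1
G(2) = mex{1} = 0
G(3) = mex{0} = 1
G(4) = mex{1} = 0
G(5) = mex{0} = 1
G(6) = mex{1} = 0
G(7) = mex{0,0} = 1
G(8) = mex{1,1,0} = 2
G(9) = mex{2,0,1} = 3
G(10) = mex{3,1,0} = 2
G(11) = mex{2,0,1} = 3
G(12) = mex{3,1,0} = 2
G(13) = mex{2,0,1} = 3
G(14) = mex{3,1,0} = 2
G(15) = mex{2,2,1} = 0
G(16) = mex{0,3,2} = 1
G(17) = mex{1,2,3} = 0
G(18) = mex{0,3,2} = 1
G(19) = mex{1,2,3} = 0
G(20) = mex{0,3,2} = 1
G(21) = mex{1,2,3} = 0
G(22) = mex{0,0,2} = 1
G(23) = mex{1,1,0} = 2
G(24) = mex{2,0,1} = 3
G(25) = mex{3,1,0} = 2
G(26) = mex{2,0,1} = 3
G(27) = mex{3,1,0} = 2
G(28) = mex{2,0,1} = 3
G(29) = mex{3,1,0} = 2
G(30) = mex{2,2,1} = 0
G(31) = mex{0,3,2} = 1
G(n+15) = G(n) holds for n = 0,…,7 (a full window of length max(S) = 8), so the sequence is purely periodic with period 15.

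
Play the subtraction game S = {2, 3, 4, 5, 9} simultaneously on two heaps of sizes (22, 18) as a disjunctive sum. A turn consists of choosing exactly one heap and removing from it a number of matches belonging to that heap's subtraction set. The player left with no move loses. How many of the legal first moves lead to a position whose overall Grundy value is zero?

4

All heaps use S = {2, 3, 4, 5, 9}:
n :  0  1  2  3  4  5  6  7  8  9 10 11 12 13 14 15 16 17 18 19 20 21 22
G :  0  0  1  1  2  2  3  0  0  1  1  2  2  3  0  0  1  1  2  2  3  0  0
Heap A: G(22) = 0.
Heap B: G(18) = 2.
Combined Grundy value = 0 ⊕ 2 = 2.
A winning move leaves total XOR = 0, i.e. changes one component's Grundy value g to g ⊕ X where X is the current total.
Heap A: need g' = 0⊕2 = 2. Options: 22−2→G=3, 22−3→G=2, 22−4→G=2, 22−5→G=1, 22−9→G=3. Hits: 2.
Heap B: need g' = 2⊕2 = 0. Options: 18−2→G=1, 18−3→G=0, 18−4→G=0, 18−5→G=3, 18−9→G=1. Hits: 2.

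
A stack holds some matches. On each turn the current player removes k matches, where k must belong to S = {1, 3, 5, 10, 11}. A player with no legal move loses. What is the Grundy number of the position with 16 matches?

n :  0  1  2  3  4  5  6  7  8  9 10 11 12 13 14 15 16
G :  0  1  0  1  0  1  0  1  0  1  2  3  2  3  2  3  2

2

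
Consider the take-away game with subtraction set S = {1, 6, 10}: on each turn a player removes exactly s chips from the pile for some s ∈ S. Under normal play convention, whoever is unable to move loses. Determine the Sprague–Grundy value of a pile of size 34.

G(0) = 0
G(1) = mex{0} = 1
G(2) = mex{1} = 0
G(3) = mex{0} = 1
G(4) = mex{1} = 0
G(5) = mex{0} = 1
G(6) = mex{1,0} = 2
G(7) = mex{2,1} = 0
G(8) = mex{0,0} = 1
G(9) = mex{1,1} = 0
G(10) = mex{0,0,0} = 1
G(11) = mex{1,1,1} = 0
G(12) = mex{0,2,0} = 1
G(13) = mex{1,0,1} = 2
G(14) = mex{2,1,0} = 3
G(15) = mex{3,0,1} = 2
G(16) = mex{2,1,2} = 0
G(17) = mex{0,0,0} = 1
G(18) = mex{1,1,1} = 0
G(19) = mex{0,2,0} = 1
G(20) = mex{1,3,1} = 0
G(21) = mex{0,2,0} = 1
G(22) = mex{1,0,1} = 2
G(23) = mex{2,1,2} = 0
G(24) = mex{0,0,3} = 1
G(25) = mex{1,1,2} = 0
G(26) = mex{0,0,0} = 1
G(27) = mex{1,1,1} = 0
G(28) = mex{0,2,0} = 1
G(29) = mex{1,0,1} = 2
G(30) = mex{2,1,0} = 3
G(31) = mex{3,0,1} = 2
G(32) = mex{2,1,2} = 0
G(33) = mex{0,0,0} = 1
G(34) = mex{1,1,1} = 0

0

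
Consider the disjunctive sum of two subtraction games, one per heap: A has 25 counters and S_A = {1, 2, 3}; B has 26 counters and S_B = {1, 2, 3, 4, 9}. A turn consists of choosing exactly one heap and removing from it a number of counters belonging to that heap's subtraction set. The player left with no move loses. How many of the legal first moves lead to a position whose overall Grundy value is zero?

Heap A, S = {1, 2, 3}:
G(0) = 0
G(1) = mex{0} = 1
G(2) = mex{1,0} = 2
G(3) = mex{2,1,0} = 3
G(4) = mex{3,2,1} = 0
G(5) = mex{0,3,2} = 1
G(6) = mex{1,0,3} = 2
G(7) = mex{2,1,0} = 3
G(8) = mex{3,2,1} = 0
G(9) = mex{0,3,2} = 1
G(10) = mex{1,0,3} = 2
G(11) = mex{2,1,0} = 3
G(12) = mex{3,2,1} = 0
G(13) = mex{0,3,2} = 1
G(14) = mex{1,0,3} = 2
G(15) = mex{2,1,0} = 3
G(16) = mex{3,2,1} = 0
G(17) = mex{0,3,2} = 1
G(18) = mex{1,0,3} = 2
G(19) = mex{2,1,0} = 3
G(20) = mex{3,2,1} = 0
G(21) = mex{0,3,2} = 1
G(22) = mex{1,0,3} = 2
G(23) = mex{2,1,0} = 3
G(24) = mex{3,2,1} = 0
G(25) = mex{0,3,2} = 1
G_A(25) = 1.
Heap B, S = {1, 2, 3, 4, 9}:
G(0) = 0
G(1) = mex{0} = 1
G(2) = mex{1,0} = 2
G(3) = mex{2,1,0} = 3
G(4) = mex{3,2,1,0} = 4
G(5) = mex{4,3,2,1} = 0
G(6) = mex{0,4,3,2} = 1
G(7) = mex{1,0,4,3} = 2
G(8) = mex{2,1,0,4} = 3
G(9) = mex{3,2,1,0,0} = 4
G(10) = mex{4,3,2,1,1} = 0
G(11) = mex{0,4,3,2,2} = 1
G(12) = mex{1,0,4,3,3} = 2
G(13) = mex{2,1,0,4,4} = 3
G(14) = mex{3,2,1,0,0} = 4
G(15) = mex{4,3,2,1,1} = 0
G(16) = mex{0,4,3,2,2} = 1
G(17) = mex{1,0,4,3,3} = 2
G(18) = mex{2,1,0,4,4} = 3
G(19) = mex{3,2,1,0,0} = 4
G(20) = mex{4,3,2,1,1} = 0
G(21) = mex{0,4,3,2,2} = 1
G(22) = mex{1,0,4,3,3} = 2
G(23) = mex{2,1,0,4,4} = 3
G(24) = mex{3,2,1,0,0} = 4
G(25) = mex{4,3,2,1,1} = 0
G(26) = mex{0,4,3,2,2} = 1
G_B(26) = 1.
Combined Grundy value = 1 ⊕ 1 = 0.
A winning move leaves total XOR = 0, i.e. changes one component's Grundy value g to g ⊕ X where X is the current total.
Heap A: target g' = 1⊕0 = 1, but every legal move changes the Grundy value (mex property), so 0 moves.
Heap B: target g' = 1⊕0 = 1, but every legal move changes the Grundy value (mex property), so 0 moves.

0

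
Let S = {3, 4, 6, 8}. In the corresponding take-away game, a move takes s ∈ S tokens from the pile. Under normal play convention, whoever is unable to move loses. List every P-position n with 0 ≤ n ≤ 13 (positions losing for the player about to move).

0, 1, 2, 11, 12, 13

n :  0  1  2  3  4  5  6  7  8  9 10 11 12 13
G :  0  0  0  1  1  1  2  2  2  3  3  0  0  0
P-positions are exactly the n with G(n) = 0.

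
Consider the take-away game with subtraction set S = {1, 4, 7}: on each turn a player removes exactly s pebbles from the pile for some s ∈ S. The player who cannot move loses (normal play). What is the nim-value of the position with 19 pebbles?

1

n :  0  1  2  3  4  5  6  7  8  9 10 11 12 13 14 15 16 17 18 19
G :  0  1  0  1  2  0  1  2  0  1  0  1  2  0  1  2  0  1  0  1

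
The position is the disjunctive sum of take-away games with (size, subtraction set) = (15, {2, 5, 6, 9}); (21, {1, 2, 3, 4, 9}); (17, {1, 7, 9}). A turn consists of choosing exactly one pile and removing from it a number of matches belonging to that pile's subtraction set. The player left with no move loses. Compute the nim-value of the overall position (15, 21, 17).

Pile A, S = {2, 5, 6, 9}:
G(0) = 0
G(1) = mex{} = 0
G(2) = mex{0} = 1
G(3) = mex{0} = 1
G(4) = mex{1} = 0
G(5) = mex{1,0} = 2
G(6) = mex{0,0,0} = 1
G(7) = mex{2,1,0} = 3
G(8) = mex{1,1,1} = 0
G(9) = mex{3,0,1,0} = 2
G(10) = mex{0,2,0,0} = 1
G(11) = mex{2,1,2,1} = 0
G(12) = mex{1,3,1,1} = 0
G(13) = mex{0,0,3,0} = 1
G(14) = mex{0,2,0,2} = 1
G(15) = mex{1,1,2,1} = 0
G_A(15) = 0.
Pile B, S = {1, 2, 3, 4, 9}:
n :  0  1  2  3  4  5  6  7  8  9 10 11 12 13 14 15 16 17 18 19 20 21
G :  0  1  2  3  4  0  1  2  3  4  0  1  2  3  4  0  1  2  3  4  0  1
G_B(21) = 1.
Pile C, S = {1, 7, 9}:
G(0) = 0
G(1) = mex{0} = 1
G(2) = mex{1} = 0
G(3) = mex{0} = 1
G(4) = mex{1} = 0
G(5) = mex{0} = 1
G(6) = mex{1} = 0
G(7) = mex{0,0} = 1
G(8) = mex{1,1} = 0
G(9) = mex{0,0,0} = 1
G(10) = mex{1,1,1} = 0
G(11) = mex{0,0,0} = 1
G(12) = mex{1,1,1} = 0
G(13) = mex{0,0,0} = 1
G(14) = mex{1,1,1} = 0
G(15) = mex{0,0,0} = 1
G(16) = mex{1,1,1} = 0
G(17) = mex{0,0,0} = 1
G_C(17) = 1.
Combined Grundy value = 0 ⊕ 1 ⊕ 1 = 0.

0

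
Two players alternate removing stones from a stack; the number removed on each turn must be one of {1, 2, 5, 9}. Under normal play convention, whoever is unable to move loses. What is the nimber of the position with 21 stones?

1

n :  0  1  2  3  4  5  6  7  8  9 10 11 12 13 14 15 16 17 18 19 20 21
G :  0  1  2  0  1  2  0  1  2  3  0  1  2  0  1  2  0  1  2  3  0  1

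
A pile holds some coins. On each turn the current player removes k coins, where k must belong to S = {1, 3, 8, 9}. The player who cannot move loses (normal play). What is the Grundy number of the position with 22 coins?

0

G(0) = 0
G(1) = mex{0} = 1
G(2) = mex{1} = 0
G(3) = mex{0,0} = 1
G(4) = mex{1,1} = 0
G(5) = mex{0,0} = 1
G(6) = mex{1,1} = 0
G(7) = mex{0,0} = 1
G(8) = mex{1,1,0} = 2
G(9) = mex{2,0,1,0} = 3
G(10) = mex{3,1,0,1} = 2
G(11) = mex{2,2,1,0} = 3
G(12) = mex{3,3,0,1} = 2
G(13) = mex{2,2,1,0} = 3
G(14) = mex{3,3,0,1} = 2
G(15) = mex{2,2,1,0} = 3
G(16) = mex{3,3,2,1} = 0
G(17) = mex{0,2,3,2} = 1
G(18) = mex{1,3,2,3} = 0
G(19) = mex{0,0,3,2} = 1
G(20) = mex{1,1,2,3} = 0
G(21) = mex{0,0,3,2} = 1
G(22) = mex{1,1,2,3} = 0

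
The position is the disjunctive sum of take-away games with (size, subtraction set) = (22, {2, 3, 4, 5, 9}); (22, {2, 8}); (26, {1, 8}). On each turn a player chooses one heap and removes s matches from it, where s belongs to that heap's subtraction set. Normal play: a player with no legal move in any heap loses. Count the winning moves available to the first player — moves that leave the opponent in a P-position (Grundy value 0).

Heap A, S = {2, 3, 4, 5, 9}:
n :  0  1  2  3  4  5  6  7  8  9 10 11 12 13 14 15 16 17 18 19 20 21 22
G :  0  0  1  1  2  2  3  0  0  1  1  2  2  3  0  0  1  1  2  2  3  0  0
G_A(22) = 0.
Heap B, S = {2, 8}:
n :  0  1  2  3  4  5  6  7  8  9 10 11 12 13 14 15 16 17 18 19 20 21 22
G :  0  0  1  1  0  0  1  1  2  2  0  0  1  1  0  0  1  1  2  2  0  0  1
G_B(22) = 1.
Heap C, S = {1, 8}:
n :  0  1  2  3  4  5  6  7  8  9 10 11 12 13 14 15 16 17 18 19 20 21 22 23 24 25 26
G :  0  1  0  1  0  1  0  1  2  0  1  0  1  0  1  0  1  2  0  1  0  1  0  1  0  1  2
G_C(26) = 2.
Combined Grundy value = 0 ⊕ 1 ⊕ 2 = 3.
A winning move leaves total XOR = 0, i.e. changes one component's Grundy value g to g ⊕ X where X is the current total.
Heap A: need g' = 0⊕3 = 3. Options: 22−2→G=3, 22−3→G=2, 22−4→G=2, 22−5→G=1, 22−9→G=3. Hits: 2.
Heap B: need g' = 1⊕3 = 2. Options: 22−2→G=0, 22−8→G=0. Hits: 0.
Heap C: need g' = 2⊕3 = 1. Options: 26−1→G=1, 26−8→G=0. Hits: 1.

3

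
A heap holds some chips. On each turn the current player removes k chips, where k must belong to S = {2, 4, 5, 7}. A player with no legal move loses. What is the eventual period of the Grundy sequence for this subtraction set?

9

G(0) = 0
G(1) = mex{} = 0
G(2) = mex{0} = 1
G(3) = mex{0} = 1
G(4) = mex{1,0} = 2
G(5) = mex{1,0,0} = 2
G(6) = mex{2,1,0} = 3
G(7) = mex{2,1,1,0} = 3
G(8) = mex{3,2,1,0} = 4
G(9) = mex{3,2,2,1} = 0
G(10) = mex{4,3,2,1} = 0
G(11) = mex{0,3,3,2} = 1
G(12) = mex{0,4,3,2} = 1
G(13) = mex{1,0,4,3} = 2
G(14) = mex{1,0,0,3} = 2
G(15) = mex{2,1,0,4} = 3
G(16) = mex{2,1,1,0} = 3
G(17) = mex{3,2,1,0} = 4
G(18) = mex{3,2,2,1} = 0
G(19) = mex{4,3,2,1} = 0
G(n+9) = G(n) holds for n = 0,…,6 (a full window of length max(S) = 7), so the sequence is purely periodic with period 9.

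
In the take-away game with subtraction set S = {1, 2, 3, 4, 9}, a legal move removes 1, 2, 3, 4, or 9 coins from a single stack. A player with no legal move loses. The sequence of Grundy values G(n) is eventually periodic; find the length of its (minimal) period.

5

G(0) = 0
G(1) = mex{0} = 1
G(2) = mex{1,0} = 2
G(3) = mex{2,1,0} = 3
G(4) = mex{3,2,1,0} = 4
G(5) = mex{4,3,2,1} = 0
G(6) = mex{0,4,3,2} = 1
G(7) = mex{1,0,4,3} = 2
G(8) = mex{2,1,0,4} = 3
G(9) = mex{3,2,1,0,0} = 4
G(10) = mex{4,3,2,1,1} = 0
G(11) = mex{0,4,3,2,2} = 1
G(12) = mex{1,0,4,3,3} = 2
G(13) = mex{2,1,0,4,4} = 3
G(14) = mex{3,2,1,0,0} = 4
G(15) = mex{4,3,2,1,1} = 0
G(n+5) = G(n) holds for n = 0,…,8 (a full window of length max(S) = 9), so the sequence is purely periodic with period 5.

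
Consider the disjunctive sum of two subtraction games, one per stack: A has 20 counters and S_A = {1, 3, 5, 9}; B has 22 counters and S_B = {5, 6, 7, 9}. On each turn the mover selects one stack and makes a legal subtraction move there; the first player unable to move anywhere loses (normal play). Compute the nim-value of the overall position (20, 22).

Stack A, S = {1, 3, 5, 9}:
n :  0  1  2  3  4  5  6  7  8  9 10 11 12 13 14 15 16 17 18 19 20
G :  0  1  0  1  0  1  0  1  0  1  0  1  0  1  0  1  0  1  0  1  0
G_A(20) = 0.
Stack B, S = {5, 6, 7, 9}:
G(0) = 0
G(1) = mex{} = 0
G(2) = mex{} = 0
G(3) = mex{} = 0
G(4) = mex{} = 0
G(5) = mex{0} = 1
G(6) = mex{0,0} = 1
G(7) = mex{0,0,0} = 1
G(8) = mex{0,0,0} = 1
G(9) = mex{0,0,0,0} = 1
G(10) = mex{1,0,0,0} = 2
G(11) = mex{1,1,0,0} = 2
G(12) = mex{1,1,1,0} = 2
G(13) = mex{1,1,1,0} = 2
G(14) = mex{1,1,1,1} = 0
G(15) = mex{2,1,1,1} = 0
G(16) = mex{2,2,1,1} = 0
G(17) = mex{2,2,2,1} = 0
G(18) = mex{2,2,2,1} = 0
G(19) = mex{0,2,2,2} = 1
G(20) = mex{0,0,2,2} = 1
G(21) = mex{0,0,0,2} = 1
G(22) = mex{0,0,0,2} = 1
G_B(22) = 1.
Combined Grundy value = 0 ⊕ 1 = 1.

1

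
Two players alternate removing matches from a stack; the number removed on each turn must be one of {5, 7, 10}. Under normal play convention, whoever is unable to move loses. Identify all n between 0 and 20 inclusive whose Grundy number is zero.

0, 1, 2, 3, 4, 15, 16, 17, 18, 19

G(0) = 0
G(1) = mex{} = 0
G(2) = mex{} = 0
G(3) = mex{} = 0
G(4) = mex{} = 0
G(5) = mex{0} = 1
G(6) = mex{0} = 1
G(7) = mex{0,0} = 1
G(8) = mex{0,0} = 1
G(9) = mex{0,0} = 1
G(10) = mex{1,0,0} = 2
G(11) = mex{1,0,0} = 2
G(12) = mex{1,1,0} = 2
G(13) = mex{1,1,0} = 2
G(14) = mex{1,1,0} = 2
G(15) = mex{2,1,1} = 0
G(16) = mex{2,1,1} = 0
G(17) = mex{2,2,1} = 0
G(18) = mex{2,2,1} = 0
G(19) = mex{2,2,1} = 0
G(20) = mex{0,2,2} = 1
P-positions are exactly the n with G(n) = 0.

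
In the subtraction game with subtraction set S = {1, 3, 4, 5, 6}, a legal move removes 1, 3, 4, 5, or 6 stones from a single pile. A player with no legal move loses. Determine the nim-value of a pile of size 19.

G(0) = 0
G(1) = mex{0} = 1
G(2) = mex{1} = 0
G(3) = mex{0,0} = 1
G(4) = mex{1,1,0} = 2
G(5) = mex{2,0,1,0} = 3
G(6) = mex{3,1,0,1,0} = 2
G(7) = mex{2,2,1,0,1} = 3
G(8) = mex{3,3,2,1,0} = 4
G(9) = mex{4,2,3,2,1} = 0
G(10) = mex{0,3,2,3,2} = 1
G(11) = mex{1,4,3,2,3} = 0
G(12) = mex{0,0,4,3,2} = 1
G(13) = mex{1,1,0,4,3} = 2
G(14) = mex{2,0,1,0,4} = 3
G(15) = mex{3,1,0,1,0} = 2
G(16) = mex{2,2,1,0,1} = 3
G(17) = mex{3,3,2,1,0} = 4
G(18) = mex{4,2,3,2,1} = 0
G(19) = mex{0,3,2,3,2} = 1

1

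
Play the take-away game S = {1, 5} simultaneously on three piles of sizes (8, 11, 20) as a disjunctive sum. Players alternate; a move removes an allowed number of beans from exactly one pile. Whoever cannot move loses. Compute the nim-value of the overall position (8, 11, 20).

All piles use S = {1, 5}:
n :  0  1  2  3  4  5  6  7  8  9 10 11 12 13 14 15 16 17 18 19 20
G :  0  1  0  1  0  1  0  1  0  1  0  1  0  1  0  1  0  1  0  1  0
Pile A: G(8) = 0.
Pile B: G(11) = 1.
Pile C: G(20) = 0.
Combined Grundy value = 0 ⊕ 1 ⊕ 0 = 1.

1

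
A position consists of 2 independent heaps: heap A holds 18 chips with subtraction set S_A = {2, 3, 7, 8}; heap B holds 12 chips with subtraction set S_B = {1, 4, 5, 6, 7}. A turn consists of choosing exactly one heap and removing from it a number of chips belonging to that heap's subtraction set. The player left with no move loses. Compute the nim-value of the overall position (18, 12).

1

Heap A, S = {2, 3, 7, 8}:
n :  0  1  2  3  4  5  6  7  8  9 10 11 12 13 14 15 16 17 18
G :  0  0  1  1  2  0  0  1  1  2  0  0  1  1  2  0  0  1  1
G_A(18) = 1.
Heap B, S = {1, 4, 5, 6, 7}:
G(0) = 0
G(1) = mex{0} = 1
G(2) = mex{1} = 0
G(3) = mex{0} = 1
G(4) = mex{1,0} = 2
G(5) = mex{2,1,0} = 3
G(6) = mex{3,0,1,0} = 2
G(7) = mex{2,1,0,1,0} = 3
G(8) = mex{3,2,1,0,1} = 4
G(9) = mex{4,3,2,1,0} = 5
G(10) = mex{5,2,3,2,1} = 0
G(11) = mex{0,3,2,3,2} = 1
G(12) = mex{1,4,3,2,3} = 0
G_B(12) = 0.
Combined Grundy value = 1 ⊕ 0 = 1.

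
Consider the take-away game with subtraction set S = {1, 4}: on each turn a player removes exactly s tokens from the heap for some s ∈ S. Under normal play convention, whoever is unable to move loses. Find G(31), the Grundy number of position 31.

1

G(0) = 0
G(1) = mex{0} = 1
G(2) = mex{1} = 0
G(3) = mex{0} = 1
G(4) = mex{1,0} = 2
G(5) = mex{2,1} = 0
G(6) = mex{0,0} = 1
G(7) = mex{1,1} = 0
G(8) = mex{0,2} = 1
G(9) = mex{1,0} = 2
G(10) = mex{2,1} = 0
G(11) = mex{0,0} = 1
G(12) = mex{1,1} = 0
G(13) = mex{0,2} = 1
G(14) = mex{1,0} = 2
G(15) = mex{2,1} = 0
G(16) = mex{0,0} = 1
G(17) = mex{1,1} = 0
G(18) = mex{0,2} = 1
G(19) = mex{1,0} = 2
G(20) = mex{2,1} = 0
G(21) = mex{0,0} = 1
G(22) = mex{1,1} = 0
G(23) = mex{0,2} = 1
G(24) = mex{1,0} = 2
G(25) = mex{2,1} = 0
G(26) = mex{0,0} = 1
G(27) = mex{1,1} = 0
G(28) = mex{0,2} = 1
G(29) = mex{1,0} = 2
G(30) = mex{2,1} = 0
G(31) = mex{0,0} = 1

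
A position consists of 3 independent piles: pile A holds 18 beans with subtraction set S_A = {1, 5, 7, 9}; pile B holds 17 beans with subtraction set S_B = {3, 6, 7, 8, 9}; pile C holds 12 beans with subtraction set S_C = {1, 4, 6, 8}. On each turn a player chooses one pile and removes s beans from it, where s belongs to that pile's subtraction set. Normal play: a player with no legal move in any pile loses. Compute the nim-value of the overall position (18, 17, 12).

1

Pile A, S = {1, 5, 7, 9}:
G(0) = 0
G(1) = mex{0} = 1
G(2) = mex{1} = 0
G(3) = mex{0} = 1
G(4) = mex{1} = 0
G(5) = mex{0,0} = 1
G(6) = mex{1,1} = 0
G(7) = mex{0,0,0} = 1
G(8) = mex{1,1,1} = 0
G(9) = mex{0,0,0,0} = 1
G(10) = mex{1,1,1,1} = 0
G(11) = mex{0,0,0,0} = 1
G(12) = mex{1,1,1,1} = 0
G(13) = mex{0,0,0,0} = 1
G(14) = mex{1,1,1,1} = 0
G(15) = mex{0,0,0,0} = 1
G(16) = mex{1,1,1,1} = 0
G(17) = mex{0,0,0,0} = 1
G(18) = mex{1,1,1,1} = 0
G_A(18) = 0.
Pile B, S = {3, 6, 7, 8, 9}:
G(0) = 0
G(1) = mex{} = 0
G(2) = mex{} = 0
G(3) = mex{0} = 1
G(4) = mex{0} = 1
G(5) = mex{0} = 1
G(6) = mex{1,0} = 2
G(7) = mex{1,0,0} = 2
G(8) = mex{1,0,0,0} = 2
G(9) = mex{2,1,0,0,0} = 3
G(10) = mex{2,1,1,0,0} = 3
G(11) = mex{2,1,1,1,0} = 3
G(12) = mex{3,2,1,1,1} = 0
G(13) = mex{3,2,2,1,1} = 0
G(14) = mex{3,2,2,2,1} = 0
G(15) = mex{0,3,2,2,2} = 1
G(16) = mex{0,3,3,2,2} = 1
G(17) = mex{0,3,3,3,2} = 1
G_B(17) = 1.
Pile C, S = {1, 4, 6, 8}:
G(0) = 0
G(1) = mex{0} = 1
G(2) = mex{1} = 0
G(3) = mex{0} = 1
G(4) = mex{1,0} = 2
G(5) = mex{2,1} = 0
G(6) = mex{0,0,0} = 1
G(7) = mex{1,1,1} = 0
G(8) = mex{0,2,0,0} = 1
G(9) = mex{1,0,1,1} = 2
G(10) = mex{2,1,2,0} = 3
G(11) = mex{3,0,0,1} = 2
G(12) = mex{2,1,1,2} = 0
G_C(12) = 0.
Combined Grundy value = 0 ⊕ 1 ⊕ 0 = 1.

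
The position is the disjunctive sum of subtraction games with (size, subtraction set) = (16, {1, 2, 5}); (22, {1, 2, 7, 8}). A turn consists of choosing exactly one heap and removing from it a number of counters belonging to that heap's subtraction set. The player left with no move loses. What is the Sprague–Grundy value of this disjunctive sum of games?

0

Heap A, S = {1, 2, 5}:
G(0) = 0
G(1) = mex{0} = 1
G(2) = mex{1,0} = 2
G(3) = mex{2,1} = 0
G(4) = mex{0,2} = 1
G(5) = mex{1,0,0} = 2
G(6) = mex{2,1,1} = 0
G(7) = mex{0,2,2} = 1
G(8) = mex{1,0,0} = 2
G(9) = mex{2,1,1} = 0
G(10) = mex{0,2,2} = 1
G(11) = mex{1,0,0} = 2
G(12) = mex{2,1,1} = 0
G(13) = mex{0,2,2} = 1
G(14) = mex{1,0,0} = 2
G(15) = mex{2,1,1} = 0
G(16) = mex{0,2,2} = 1
G_A(16) = 1.
Heap B, S = {1, 2, 7, 8}:
G(0) = 0
G(1) = mex{0} = 1
G(2) = mex{1,0} = 2
G(3) = mex{2,1} = 0
G(4) = mex{0,2} = 1
G(5) = mex{1,0} = 2
G(6) = mex{2,1} = 0
G(7) = mex{0,2,0} = 1
G(8) = mex{1,0,1,0} = 2
G(9) = mex{2,1,2,1} = 0
G(10) = mex{0,2,0,2} = 1
G(11) = mex{1,0,1,0} = 2
G(12) = mex{2,1,2,1} = 0
G(13) = mex{0,2,0,2} = 1
G(14) = mex{1,0,1,0} = 2
G(15) = mex{2,1,2,1} = 0
G(16) = mex{0,2,0,2} = 1
G(17) = mex{1,0,1,0} = 2
G(18) = mex{2,1,2,1} = 0
G(19) = mex{0,2,0,2} = 1
G(20) = mex{1,0,1,0} = 2
G(21) = mex{2,1,2,1} = 0
G(22) = mex{0,2,0,2} = 1
G_B(22) = 1.
Combined Grundy value = 1 ⊕ 1 = 0.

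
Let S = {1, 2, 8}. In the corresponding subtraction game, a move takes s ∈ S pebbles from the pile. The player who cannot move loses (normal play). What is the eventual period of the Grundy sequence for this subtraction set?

3

n :  0  1  2  3  4  5  6  7  8  9 10 11 12 13 14
G :  0  1  2  0  1  2  0  1  2  0  1  2  0  1  2
G(n+3) = G(n) holds for n = 0,…,7 (a full window of length max(S) = 8), so the sequence is purely periodic with period 3.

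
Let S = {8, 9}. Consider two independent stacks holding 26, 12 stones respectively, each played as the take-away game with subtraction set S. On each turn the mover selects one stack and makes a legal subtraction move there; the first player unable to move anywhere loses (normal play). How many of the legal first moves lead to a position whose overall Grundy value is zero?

0

All stacks use S = {8, 9}:
G(0) = 0
G(1) = mex{} = 0
G(2) = mex{} = 0
G(3) = mex{} = 0
G(4) = mex{} = 0
G(5) = mex{} = 0
G(6) = mex{} = 0
G(7) = mex{} = 0
G(8) = mex{0} = 1
G(9) = mex{0,0} = 1
G(10) = mex{0,0} = 1
G(11) = mex{0,0} = 1
G(12) = mex{0,0} = 1
G(13) = mex{0,0} = 1
G(14) = mex{0,0} = 1
G(15) = mex{0,0} = 1
G(16) = mex{1,0} = 2
G(17) = mex{1,1} = 0
G(18) = mex{1,1} = 0
G(19) = mex{1,1} = 0
G(20) = mex{1,1} = 0
G(21) = mex{1,1} = 0
G(22) = mex{1,1} = 0
G(23) = mex{1,1} = 0
G(24) = mex{2,1} = 0
G(25) = mex{0,2} = 1
G(26) = mex{0,0} = 1
Stack A: G(26) = 1.
Stack B: G(12) = 1.
Combined Grundy value = 1 ⊕ 1 = 0.
A winning move leaves total XOR = 0, i.e. changes one component's Grundy value g to g ⊕ X where X is the current total.
Stack A: target g' = 1⊕0 = 1, but every legal move changes the Grundy value (mex property), so 0 moves.
Stack B: target g' = 1⊕0 = 1, but every legal move changes the Grundy value (mex property), so 0 moves.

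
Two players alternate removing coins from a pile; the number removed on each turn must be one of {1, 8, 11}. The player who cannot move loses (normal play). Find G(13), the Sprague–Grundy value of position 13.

2

n :  0  1  2  3  4  5  6  7  8  9 10 11 12 13
G :  0  1  0  1  0  1  0  1  2  0  1  2  3  2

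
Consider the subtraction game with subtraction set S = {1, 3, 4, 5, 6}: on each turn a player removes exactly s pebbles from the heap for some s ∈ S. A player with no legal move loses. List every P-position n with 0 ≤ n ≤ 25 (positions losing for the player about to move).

0, 2, 9, 11, 18, 20

G(0) = 0
G(1) = mex{0} = 1
G(2) = mex{1} = 0
G(3) = mex{0,0} = 1
G(4) = mex{1,1,0} = 2
G(5) = mex{2,0,1,0} = 3
G(6) = mex{3,1,0,1,0} = 2
G(7) = mex{2,2,1,0,1} = 3
G(8) = mex{3,3,2,1,0} = 4
G(9) = mex{4,2,3,2,1} = 0
G(10) = mex{0,3,2,3,2} = 1
G(11) = mex{1,4,3,2,3} = 0
G(12) = mex{0,0,4,3,2} = 1
G(13) = mex{1,1,0,4,3} = 2
G(14) = mex{2,0,1,0,4} = 3
G(15) = mex{3,1,0,1,0} = 2
G(16) = mex{2,2,1,0,1} = 3
G(17) = mex{3,3,2,1,0} = 4
G(18) = mex{4,2,3,2,1} = 0
G(19) = mex{0,3,2,3,2} = 1
G(20) = mex{1,4,3,2,3} = 0
G(21) = mex{0,0,4,3,2} = 1
G(22) = mex{1,1,0,4,3} = 2
G(23) = mex{2,0,1,0,4} = 3
G(24) = mex{3,1,0,1,0} = 2
G(25) = mex{2,2,1,0,1} = 3
P-positions are exactly the n with G(n) = 0.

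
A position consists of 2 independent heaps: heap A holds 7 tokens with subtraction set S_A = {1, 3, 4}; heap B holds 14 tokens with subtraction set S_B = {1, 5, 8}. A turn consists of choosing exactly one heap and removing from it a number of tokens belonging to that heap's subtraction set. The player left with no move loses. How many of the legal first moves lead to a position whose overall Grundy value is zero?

3

Heap A, S = {1, 3, 4}:
n : 0 1 2 3 4 5 6 7
G : 0 1 0 1 2 3 2 0
G_A(7) = 0.
Heap B, S = {1, 5, 8}:
G(0) = 0
G(1) = mex{0} = 1
G(2) = mex{1} = 0
G(3) = mex{0} = 1
G(4) = mex{1} = 0
G(5) = mex{0,0} = 1
G(6) = mex{1,1} = 0
G(7) = mex{0,0} = 1
G(8) = mex{1,1,0} = 2
G(9) = mex{2,0,1} = 3
G(10) = mex{3,1,0} = 2
G(11) = mex{2,0,1} = 3
G(12) = mex{3,1,0} = 2
G(13) = mex{2,2,1} = 0
G(14) = mex{0,3,0} = 1
G_B(14) = 1.
Combined Grundy value = 0 ⊕ 1 = 1.
A winning move leaves total XOR = 0, i.e. changes one component's Grundy value g to g ⊕ X where X is the current total.
Heap A: need g' = 0⊕1 = 1. Options: 7−1→G=2, 7−3→G=2, 7−4→G=1. Hits: 1.
Heap B: need g' = 1⊕1 = 0. Options: 14−1→G=0, 14−5→G=3, 14−8→G=0. Hits: 2.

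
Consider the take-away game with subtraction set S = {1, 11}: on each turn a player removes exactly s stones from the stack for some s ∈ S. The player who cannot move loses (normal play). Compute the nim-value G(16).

n :  0  1  2  3  4  5  6  7  8  9 10 11 12 13 14 15 16
G :  0  1  0  1  0  1  0  1  0  1  0  1  0  1  0  1  0

0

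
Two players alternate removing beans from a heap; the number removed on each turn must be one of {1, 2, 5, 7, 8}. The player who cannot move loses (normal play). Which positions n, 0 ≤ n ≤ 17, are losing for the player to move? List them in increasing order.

0, 3, 6, 9, 12, 15

G(0) = 0
G(1) = mex{0} = 1
G(2) = mex{1,0} = 2
G(3) = mex{2,1} = 0
G(4) = mex{0,2} = 1
G(5) = mex{1,0,0} = 2
G(6) = mex{2,1,1} = 0
G(7) = mex{0,2,2,0} = 1
G(8) = mex{1,0,0,1,0} = 2
G(9) = mex{2,1,1,2,1} = 0
G(10) = mex{0,2,2,0,2} = 1
G(11) = mex{1,0,0,1,0} = 2
G(12) = mex{2,1,1,2,1} = 0
G(13) = mex{0,2,2,0,2} = 1
G(14) = mex{1,0,0,1,0} = 2
G(15) = mex{2,1,1,2,1} = 0
G(16) = mex{0,2,2,0,2} = 1
G(17) = mex{1,0,0,1,0} = 2
P-positions are exactly the n with G(n) = 0.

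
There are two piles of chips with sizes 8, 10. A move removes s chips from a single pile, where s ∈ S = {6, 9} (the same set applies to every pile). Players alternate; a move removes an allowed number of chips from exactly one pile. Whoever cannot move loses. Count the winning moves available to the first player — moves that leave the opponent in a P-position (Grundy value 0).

0

All piles use S = {6, 9}:
n :  0  1  2  3  4  5  6  7  8  9 10
G :  0  0  0  0  0  0  1  1  1  1  1
Pile A: G(8) = 1.
Pile B: G(10) = 1.
Combined Grundy value = 1 ⊕ 1 = 0.
A winning move leaves total XOR = 0, i.e. changes one component's Grundy value g to g ⊕ X where X is the current total.
Pile A: target g' = 1⊕0 = 1, but every legal move changes the Grundy value (mex property), so 0 moves.
Pile B: target g' = 1⊕0 = 1, but every legal move changes the Grundy value (mex property), so 0 moves.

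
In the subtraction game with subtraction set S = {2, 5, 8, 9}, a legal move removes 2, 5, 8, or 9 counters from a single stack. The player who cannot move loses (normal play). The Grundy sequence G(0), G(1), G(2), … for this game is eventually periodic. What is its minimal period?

n :  0  1  2  3  4  5  6  7  8  9 10 11 12 13 14 15 16 17 18 19 20 21 22 23 24 25 26 27 28 29 30 31 32 33 34 35
G :  0  0  1  1  0  2  1  0  2  1  3  0  2  1  0  2  1  0  0  1  1  0  2  1  0  2  1  3  0  2  1  0  2  1  0  0
G(n+17) = G(n) holds for n = 0,…,8 (a full window of length max(S) = 9), so the sequence is purely periodic with period 17.

17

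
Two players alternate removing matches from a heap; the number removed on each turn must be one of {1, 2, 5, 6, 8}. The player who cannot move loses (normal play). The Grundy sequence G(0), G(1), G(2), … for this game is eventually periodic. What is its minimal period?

G(0) = 0
G(1) = mex{0} = 1
G(2) = mex{1,0} = 2
G(3) = mex{2,1} = 0
G(4) = mex{0,2} = 1
G(5) = mex{1,0,0} = 2
G(6) = mex{2,1,1,0} = 3
G(7) = mex{3,2,2,1} = 0
G(8) = mex{0,3,0,2,0} = 1
G(9) = mex{1,0,1,0,1} = 2
G(10) = mex{2,1,2,1,2} = 0
G(11) = mex{0,2,3,2,0} = 1
G(12) = mex{1,0,0,3,1} = 2
G(13) = mex{2,1,1,0,2} = 3
G(14) = mex{3,2,2,1,3} = 0
G(15) = mex{0,3,0,2,0} = 1
G(16) = mex{1,0,1,0,1} = 2
G(n+7) = G(n) holds for n = 0,…,7 (a full window of length max(S) = 8), so the sequence is purely periodic with period 7.

7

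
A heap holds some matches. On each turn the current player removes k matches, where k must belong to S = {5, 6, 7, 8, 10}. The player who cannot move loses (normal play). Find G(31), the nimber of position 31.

n :  0  1  2  3  4  5  6  7  8  9 10 11 12 13 14 15 16 17 18 19 20 21 22 23 24 25 26 27 28 29 30 31
G :  0  0  0  0  0  1  1  1  1  1  2  2  2  2  2  0  0  0  0  0  1  1  1  1  1  2  2  2  2  2  0  0

0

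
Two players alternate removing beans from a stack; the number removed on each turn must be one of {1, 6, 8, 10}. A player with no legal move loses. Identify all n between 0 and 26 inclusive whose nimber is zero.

0, 2, 4, 7, 9, 11, 16, 18, 20, 23, 25

G(0) = 0
G(1) = mex{0} = 1
G(2) = mex{1} = 0
G(3) = mex{0} = 1
G(4) = mex{1} = 0
G(5) = mex{0} = 1
G(6) = mex{1,0} = 2
G(7) = mex{2,1} = 0
G(8) = mex{0,0,0} = 1
G(9) = mex{1,1,1} = 0
G(10) = mex{0,0,0,0} = 1
G(11) = mex{1,1,1,1} = 0
G(12) = mex{0,2,0,0} = 1
G(13) = mex{1,0,1,1} = 2
G(14) = mex{2,1,2,0} = 3
G(15) = mex{3,0,0,1} = 2
G(16) = mex{2,1,1,2} = 0
G(17) = mex{0,0,0,0} = 1
G(18) = mex{1,1,1,1} = 0
G(19) = mex{0,2,0,0} = 1
G(20) = mex{1,3,1,1} = 0
G(21) = mex{0,2,2,0} = 1
G(22) = mex{1,0,3,1} = 2
G(23) = mex{2,1,2,2} = 0
G(24) = mex{0,0,0,3} = 1
G(25) = mex{1,1,1,2} = 0
G(26) = mex{0,0,0,0} = 1
P-positions are exactly the n with G(n) = 0.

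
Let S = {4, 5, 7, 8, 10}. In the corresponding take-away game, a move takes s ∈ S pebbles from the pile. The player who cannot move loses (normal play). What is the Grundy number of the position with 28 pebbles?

0

n :  0  1  2  3  4  5  6  7  8  9 10 11 12 13 14 15 16 17 18 19 20 21 22 23 24 25 26 27 28
G :  0  0  0  0  1  1  1  1  2  2  2  2  3  3  0  0  0  0  1  1  1  1  2  2  2  2  3  3  0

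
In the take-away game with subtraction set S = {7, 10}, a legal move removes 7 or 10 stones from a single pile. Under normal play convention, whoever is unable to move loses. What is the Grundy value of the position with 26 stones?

n :  0  1  2  3  4  5  6  7  8  9 10 11 12 13 14 15 16 17 18 19 20 21 22 23 24 25 26
G :  0  0  0  0  0  0  0  1  1  1  1  1  1  1  2  2  2  0  0  0  0  0  0  0  1  1  1

1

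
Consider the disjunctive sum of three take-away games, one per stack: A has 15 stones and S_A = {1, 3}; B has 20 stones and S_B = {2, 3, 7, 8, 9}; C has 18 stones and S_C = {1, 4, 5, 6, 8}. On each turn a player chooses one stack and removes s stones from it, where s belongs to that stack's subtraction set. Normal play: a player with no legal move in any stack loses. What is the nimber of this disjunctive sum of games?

Stack A, S = {1, 3}:
G(0) = 0
G(1) = mex{0} = 1
G(2) = mex{1} = 0
G(3) = mex{0,0} = 1
G(4) = mex{1,1} = 0
G(5) = mex{0,0} = 1
G(6) = mex{1,1} = 0
G(7) = mex{0,0} = 1
G(8) = mex{1,1} = 0
G(9) = mex{0,0} = 1
G(10) = mex{1,1} = 0
G(11) = mex{0,0} = 1
G(12) = mex{1,1} = 0
G(13) = mex{0,0} = 1
G(14) = mex{1,1} = 0
G(15) = mex{0,0} = 1
G_A(15) = 1.
Stack B, S = {2, 3, 7, 8, 9}:
n :  0  1  2  3  4  5  6  7  8  9 10 11 12 13 14 15 16 17 18 19 20
G :  0  0  1  1  2  0  0  1  1  2  2  0  3  1  2  2  0  0  1  1  2
G_B(20) = 2.
Stack C, S = {1, 4, 5, 6, 8}:
n :  0  1  2  3  4  5  6  7  8  9 10 11 12 13 14 15 16 17 18
G :  0  1  0  1  2  3  2  3  4  0  1  0  1  2  3  2  3  4  0
G_C(18) = 0.
Combined Grundy value = 1 ⊕ 2 ⊕ 0 = 3.

3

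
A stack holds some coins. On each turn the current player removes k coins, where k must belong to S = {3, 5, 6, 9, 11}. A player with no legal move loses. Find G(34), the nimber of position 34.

n :  0  1  2  3  4  5  6  7  8  9 10 11 12 13 14 15 16 17 18 19 20 21 22 23 24 25 26 27 28 29 30 31 32 33 34
G :  0  0  0  1  1  1  2  2  2  3  3  3  4  4  0  0  0  1  1  1  2  2  2  3  3  3  4  4  0  0  0  1  1  1  2

2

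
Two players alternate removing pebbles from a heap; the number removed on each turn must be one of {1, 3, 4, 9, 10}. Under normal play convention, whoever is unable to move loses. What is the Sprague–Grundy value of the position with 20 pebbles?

G(0) = 0
G(1) = mex{0} = 1
G(2) = mex{1} = 0
G(3) = mex{0,0} = 1
G(4) = mex{1,1,0} = 2
G(5) = mex{2,0,1} = 3
G(6) = mex{3,1,0} = 2
G(7) = mex{2,2,1} = 0
G(8) = mex{0,3,2} = 1
G(9) = mex{1,2,3,0} = 4
G(10) = mex{4,0,2,1,0} = 3
G(11) = mex{3,1,0,0,1} = 2
G(12) = mex{2,4,1,1,0} = 3
G(13) = mex{3,3,4,2,1} = 0
G(14) = mex{0,2,3,3,2} = 1
G(15) = mex{1,3,2,2,3} = 0
G(16) = mex{0,0,3,0,2} = 1
G(17) = mex{1,1,0,1,0} = 2
G(18) = mex{2,0,1,4,1} = 3
G(19) = mex{3,1,0,3,4} = 2
G(20) = mex{2,2,1,2,3} = 0

0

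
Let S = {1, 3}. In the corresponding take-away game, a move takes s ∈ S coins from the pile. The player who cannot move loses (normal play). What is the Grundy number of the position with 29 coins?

G(0) = 0
G(1) = mex{0} = 1
G(2) = mex{1} = 0
G(3) = mex{0,0} = 1
G(4) = mex{1,1} = 0
G(5) = mex{0,0} = 1
G(6) = mex{1,1} = 0
G(7) = mex{0,0} = 1
G(8) = mex{1,1} = 0
G(9) = mex{0,0} = 1
G(10) = mex{1,1} = 0
G(11) = mex{0,0} = 1
G(12) = mex{1,1} = 0
G(13) = mex{0,0} = 1
G(14) = mex{1,1} = 0
G(15) = mex{0,0} = 1
G(16) = mex{1,1} = 0
G(17) = mex{0,0} = 1
G(18) = mex{1,1} = 0
G(19) = mex{0,0} = 1
G(20) = mex{1,1} = 0
G(21) = mex{0,0} = 1
G(22) = mex{1,1} = 0
G(23) = mex{0,0} = 1
G(24) = mex{1,1} = 0
G(25) = mex{0,0} = 1
G(26) = mex{1,1} = 0
G(27) = mex{0,0} = 1
G(28) = mex{1,1} = 0
G(29) = mex{0,0} = 1

1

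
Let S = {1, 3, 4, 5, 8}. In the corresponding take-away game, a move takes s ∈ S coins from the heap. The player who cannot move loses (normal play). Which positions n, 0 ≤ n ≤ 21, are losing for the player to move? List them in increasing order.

0, 2, 9, 11, 18, 20

n :  0  1  2  3  4  5  6  7  8  9 10 11 12 13 14 15 16 17 18 19 20 21
G :  0  1  0  1  2  3  2  3  4  0  1  0  1  2  3  2  3  4  0  1  0  1
P-positions are exactly the n with G(n) = 0.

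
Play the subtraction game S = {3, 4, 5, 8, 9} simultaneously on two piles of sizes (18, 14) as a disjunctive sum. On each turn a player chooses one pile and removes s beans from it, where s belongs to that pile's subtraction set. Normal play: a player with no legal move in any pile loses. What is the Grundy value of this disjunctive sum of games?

2

All piles use S = {3, 4, 5, 8, 9}:
G(0) = 0
G(1) = mex{} = 0
G(2) = mex{} = 0
G(3) = mex{0} = 1
G(4) = mex{0,0} = 1
G(5) = mex{0,0,0} = 1
G(6) = mex{1,0,0} = 2
G(7) = mex{1,1,0} = 2
G(8) = mex{1,1,1,0} = 2
G(9) = mex{2,1,1,0,0} = 3
G(10) = mex{2,2,1,0,0} = 3
G(11) = mex{2,2,2,1,0} = 3
G(12) = mex{3,2,2,1,1} = 0
G(13) = mex{3,3,2,1,1} = 0
G(14) = mex{3,3,3,2,1} = 0
G(15) = mex{0,3,3,2,2} = 1
G(16) = mex{0,0,3,2,2} = 1
G(17) = mex{0,0,0,3,2} = 1
G(18) = mex{1,0,0,3,3} = 2
Pile A: G(18) = 2.
Pile B: G(14) = 0.
Combined Grundy value = 2 ⊕ 0 = 2.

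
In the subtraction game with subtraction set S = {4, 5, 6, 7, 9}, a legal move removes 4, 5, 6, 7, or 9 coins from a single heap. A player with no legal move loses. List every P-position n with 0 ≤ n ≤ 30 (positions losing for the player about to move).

0, 1, 2, 3, 13, 14, 15, 16, 26, 27, 28, 29

n :  0  1  2  3  4  5  6  7  8  9 10 11 12 13 14 15 16 17 18 19 20 21 22 23 24 25 26 27 28 29 30
G :  0  0  0  0  1  1  1  1  2  2  2  2  3  0  0  0  0  1  1  1  1  2  2  2  2  3  0  0  0  0  1
P-positions are exactly the n with G(n) = 0.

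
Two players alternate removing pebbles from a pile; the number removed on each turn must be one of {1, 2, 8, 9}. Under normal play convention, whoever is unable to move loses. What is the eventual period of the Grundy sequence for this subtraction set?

n :  0  1  2  3  4  5  6  7  8  9 10 11 12 13 14 15 16 17 18 19 20 21
G :  0  1  2  0  1  2  0  1  2  3  0  1  2  0  1  2  0  1  2  3  0  1
G(n+10) = G(n) holds for n = 0,…,8 (a full window of length max(S) = 9), so the sequence is purely periodic with period 10.

10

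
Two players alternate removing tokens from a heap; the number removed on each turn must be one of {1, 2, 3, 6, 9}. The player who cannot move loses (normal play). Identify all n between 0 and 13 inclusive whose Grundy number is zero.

0, 4, 8, 12

n :  0  1  2  3  4  5  6  7  8  9 10 11 12 13
G :  0  1  2  3  0  1  2  3  0  1  2  3  0  1
P-positions are exactly the n with G(n) = 0.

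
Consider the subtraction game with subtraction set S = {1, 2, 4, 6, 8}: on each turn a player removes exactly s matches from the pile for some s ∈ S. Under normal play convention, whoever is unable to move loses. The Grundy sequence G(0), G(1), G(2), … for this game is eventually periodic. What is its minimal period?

10

n :  0  1  2  3  4  5  6  7  8  9 10 11 12 13 14 15 16 17 18 19 20 21
G :  0  1  2  0  1  2  3  4  5  3  0  1  2  0  1  2  3  4  5  3  0  1
G(n+10) = G(n) holds for n = 0,…,7 (a full window of length max(S) = 8), so the sequence is purely periodic with period 10.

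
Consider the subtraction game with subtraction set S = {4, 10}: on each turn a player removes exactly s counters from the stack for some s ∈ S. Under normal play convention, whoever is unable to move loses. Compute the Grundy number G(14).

0

G(0) = 0
G(1) = mex{} = 0
G(2) = mex{} = 0
G(3) = mex{} = 0
G(4) = mex{0} = 1
G(5) = mex{0} = 1
G(6) = mex{0} = 1
G(7) = mex{0} = 1
G(8) = mex{1} = 0
G(9) = mex{1} = 0
G(10) = mex{1,0} = 2
G(11) = mex{1,0} = 2
G(12) = mex{0,0} = 1
G(13) = mex{0,0} = 1
G(14) = mex{2,1} = 0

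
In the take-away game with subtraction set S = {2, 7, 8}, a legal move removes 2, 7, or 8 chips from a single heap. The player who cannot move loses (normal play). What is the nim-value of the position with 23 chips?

n :  0  1  2  3  4  5  6  7  8  9 10 11 12 13 14 15 16 17 18 19 20 21 22 23
G :  0  0  1  1  0  0  1  1  2  2  0  3  1  2  0  0  1  1  2  0  0  1  1  2

2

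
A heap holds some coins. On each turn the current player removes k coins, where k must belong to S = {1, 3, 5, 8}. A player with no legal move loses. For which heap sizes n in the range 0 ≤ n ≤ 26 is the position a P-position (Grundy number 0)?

0, 2, 4, 6, 13, 15, 17, 19, 26

G(0) = 0
G(1) = mex{0} = 1
G(2) = mex{1} = 0
G(3) = mex{0,0} = 1
G(4) = mex{1,1} = 0
G(5) = mex{0,0,0} = 1
G(6) = mex{1,1,1} = 0
G(7) = mex{0,0,0} = 1
G(8) = mex{1,1,1,0} = 2
G(9) = mex{2,0,0,1} = 3
G(10) = mex{3,1,1,0} = 2
G(11) = mex{2,2,0,1} = 3
G(12) = mex{3,3,1,0} = 2
G(13) = mex{2,2,2,1} = 0
G(14) = mex{0,3,3,0} = 1
G(15) = mex{1,2,2,1} = 0
G(16) = mex{0,0,3,2} = 1
G(17) = mex{1,1,2,3} = 0
G(18) = mex{0,0,0,2} = 1
G(19) = mex{1,1,1,3} = 0
G(20) = mex{0,0,0,2} = 1
G(21) = mex{1,1,1,0} = 2
G(22) = mex{2,0,0,1} = 3
G(23) = mex{3,1,1,0} = 2
G(24) = mex{2,2,0,1} = 3
G(25) = mex{3,3,1,0} = 2
G(26) = mex{2,2,2,1} = 0
P-positions are exactly the n with G(n) = 0.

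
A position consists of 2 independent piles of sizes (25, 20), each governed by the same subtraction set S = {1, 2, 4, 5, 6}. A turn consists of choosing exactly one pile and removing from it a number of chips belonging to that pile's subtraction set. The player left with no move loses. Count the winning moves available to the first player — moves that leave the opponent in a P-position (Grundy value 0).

3

All piles use S = {1, 2, 4, 5, 6}:
n :  0  1  2  3  4  5  6  7  8  9 10 11 12 13 14 15 16 17 18 19 20 21 22 23 24 25
G :  0  1  2  0  1  2  3  4  5  3  0  1  2  0  1  2  3  4  5  3  0  1  2  0  1  2
Pile A: G(25) = 2.
Pile B: G(20) = 0.
Combined Grundy value = 2 ⊕ 0 = 2.
A winning move leaves total XOR = 0, i.e. changes one component's Grundy value g to g ⊕ X where X is the current total.
Pile A: need g' = 2⊕2 = 0. Options: 25−1→G=1, 25−2→G=0, 25−4→G=1, 25−5→G=0, 25−6→G=3. Hits: 2.
Pile B: need g' = 0⊕2 = 2. Options: 20−1→G=3, 20−2→G=5, 20−4→G=3, 20−5→G=2, 20−6→G=1. Hits: 1.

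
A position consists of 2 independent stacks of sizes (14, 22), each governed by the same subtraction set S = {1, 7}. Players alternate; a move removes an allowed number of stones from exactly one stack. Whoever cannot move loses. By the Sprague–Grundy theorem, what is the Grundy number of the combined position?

0

All stacks use S = {1, 7}:
n :  0  1  2  3  4  5  6  7  8  9 10 11 12 13 14 15 16 17 18 19 20 21 22
G :  0  1  0  1  0  1  0  1  0  1  0  1  0  1  0  1  0  1  0  1  0  1  0
Stack A: G(14) = 0.
Stack B: G(22) = 0.
Combined Grundy value = 0 ⊕ 0 = 0.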